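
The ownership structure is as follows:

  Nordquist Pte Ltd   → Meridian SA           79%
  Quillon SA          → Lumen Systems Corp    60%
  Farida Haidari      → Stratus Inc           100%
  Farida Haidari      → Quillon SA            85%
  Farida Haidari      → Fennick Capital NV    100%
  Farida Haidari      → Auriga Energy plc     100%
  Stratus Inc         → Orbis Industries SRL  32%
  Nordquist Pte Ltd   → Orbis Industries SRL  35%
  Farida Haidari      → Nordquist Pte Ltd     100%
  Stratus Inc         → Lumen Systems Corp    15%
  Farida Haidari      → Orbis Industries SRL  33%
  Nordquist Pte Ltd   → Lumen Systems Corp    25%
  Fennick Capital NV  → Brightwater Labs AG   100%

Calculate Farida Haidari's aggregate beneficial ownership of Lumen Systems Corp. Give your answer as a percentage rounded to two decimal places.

Farida reaches Lumen along 3 paths.
Via Stratus: 100% × 15% = 15%.
Via Quillon: 85% × 60% = 51%.
Via Nordquist: 100% × 25% = 25%.
Total: 15% + 51% + 25% = 91%.
Rounded: 91.00%.

91.00%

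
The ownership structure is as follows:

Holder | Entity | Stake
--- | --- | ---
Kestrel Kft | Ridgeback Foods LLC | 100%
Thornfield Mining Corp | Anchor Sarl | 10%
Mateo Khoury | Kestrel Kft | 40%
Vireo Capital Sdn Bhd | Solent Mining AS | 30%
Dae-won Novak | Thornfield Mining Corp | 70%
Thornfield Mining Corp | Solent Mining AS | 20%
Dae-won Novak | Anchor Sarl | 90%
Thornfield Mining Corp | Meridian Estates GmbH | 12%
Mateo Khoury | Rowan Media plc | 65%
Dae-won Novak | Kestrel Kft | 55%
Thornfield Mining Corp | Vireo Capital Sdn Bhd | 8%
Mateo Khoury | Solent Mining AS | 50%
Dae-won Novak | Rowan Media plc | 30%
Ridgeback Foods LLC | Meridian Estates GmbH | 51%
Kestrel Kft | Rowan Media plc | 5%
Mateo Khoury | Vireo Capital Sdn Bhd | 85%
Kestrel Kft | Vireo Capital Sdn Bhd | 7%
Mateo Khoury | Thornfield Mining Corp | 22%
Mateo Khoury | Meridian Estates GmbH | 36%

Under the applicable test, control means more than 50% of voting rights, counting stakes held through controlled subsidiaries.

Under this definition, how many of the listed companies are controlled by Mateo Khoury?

3

Mateo holds 85% of Vireo, so Mateo controls Vireo.
Vireo and Mateo together hold 30% + 50% = 80% of Solent, so Mateo controls Solent.
Mateo holds 65% of Rowan, so Mateo controls Rowan.
No other company's threshold is met.
Mateo controls 3 companies.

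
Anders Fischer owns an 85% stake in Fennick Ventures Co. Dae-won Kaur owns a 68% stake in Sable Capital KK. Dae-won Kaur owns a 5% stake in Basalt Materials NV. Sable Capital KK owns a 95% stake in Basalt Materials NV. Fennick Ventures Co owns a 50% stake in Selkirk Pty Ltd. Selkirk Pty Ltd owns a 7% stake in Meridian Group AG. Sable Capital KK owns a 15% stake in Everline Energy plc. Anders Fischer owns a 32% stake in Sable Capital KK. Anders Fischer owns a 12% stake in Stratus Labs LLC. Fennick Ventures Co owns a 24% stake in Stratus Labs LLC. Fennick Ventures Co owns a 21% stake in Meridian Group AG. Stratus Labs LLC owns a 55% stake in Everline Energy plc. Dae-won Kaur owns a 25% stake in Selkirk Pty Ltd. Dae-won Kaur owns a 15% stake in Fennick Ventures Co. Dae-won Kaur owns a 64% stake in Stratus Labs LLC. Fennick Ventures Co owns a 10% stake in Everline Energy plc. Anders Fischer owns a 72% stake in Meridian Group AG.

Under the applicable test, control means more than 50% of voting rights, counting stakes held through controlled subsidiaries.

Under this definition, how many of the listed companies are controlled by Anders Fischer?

Anders holds 85% of Fennick, so Anders controls Fennick.
Fennick and Anders together hold 21% + 72% = 93% of Meridian, so Anders controls Meridian.
No other company's threshold is met.
Anders controls 2 companies.

2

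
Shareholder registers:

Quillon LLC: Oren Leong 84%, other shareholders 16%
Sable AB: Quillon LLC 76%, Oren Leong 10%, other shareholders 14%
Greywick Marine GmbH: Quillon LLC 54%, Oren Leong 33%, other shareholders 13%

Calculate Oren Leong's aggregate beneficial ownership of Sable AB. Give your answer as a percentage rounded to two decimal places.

Oren reaches Sable along 2 paths.
Via Quillon: 84% × 76% = 63.84%.
Direct stake: 10% = 10%.
Total: 63.84% + 10% = 73.84%.

73.84%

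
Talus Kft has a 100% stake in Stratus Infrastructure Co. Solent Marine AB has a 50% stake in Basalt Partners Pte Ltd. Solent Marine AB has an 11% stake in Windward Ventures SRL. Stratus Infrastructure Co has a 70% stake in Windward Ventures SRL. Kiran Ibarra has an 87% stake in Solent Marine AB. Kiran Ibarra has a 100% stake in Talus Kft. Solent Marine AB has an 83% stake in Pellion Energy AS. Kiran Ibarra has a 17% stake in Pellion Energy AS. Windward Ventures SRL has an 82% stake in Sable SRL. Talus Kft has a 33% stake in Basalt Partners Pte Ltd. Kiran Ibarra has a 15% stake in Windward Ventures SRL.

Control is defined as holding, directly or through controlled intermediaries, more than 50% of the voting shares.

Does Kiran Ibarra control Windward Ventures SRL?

Yes

Kiran holds 100% of Talus, so Kiran controls Talus.
Talus holds 100% of Stratus, so Kiran controls Stratus.
Kiran holds 87% of Solent, so Kiran controls Solent.
Stratus and Kiran and Solent together hold 70% + 15% + 11% = 96% of Windward, so Kiran controls Windward.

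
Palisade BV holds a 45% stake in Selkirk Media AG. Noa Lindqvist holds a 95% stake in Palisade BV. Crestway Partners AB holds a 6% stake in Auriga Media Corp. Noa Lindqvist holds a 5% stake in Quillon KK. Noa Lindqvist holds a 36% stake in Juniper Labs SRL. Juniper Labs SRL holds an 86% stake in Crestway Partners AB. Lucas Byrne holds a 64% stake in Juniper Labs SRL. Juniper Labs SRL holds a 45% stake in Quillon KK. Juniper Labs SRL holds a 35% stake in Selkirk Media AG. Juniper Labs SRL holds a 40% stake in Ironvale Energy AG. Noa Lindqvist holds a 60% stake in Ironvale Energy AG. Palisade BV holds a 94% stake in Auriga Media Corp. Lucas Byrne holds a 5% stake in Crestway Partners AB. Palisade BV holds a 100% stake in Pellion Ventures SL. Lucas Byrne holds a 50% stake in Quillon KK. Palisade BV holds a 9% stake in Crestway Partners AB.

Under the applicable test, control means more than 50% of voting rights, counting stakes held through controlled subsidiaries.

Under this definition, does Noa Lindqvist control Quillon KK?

No

Noa holds 95% of Palisade, so Noa controls Palisade.
Palisade holds 94% of Auriga, so Noa controls Auriga.
Palisade holds 100% of Pellion, so Noa controls Pellion.
Noa holds 60% of Ironvale, so Noa controls Ironvale.
In Quillon, Noa's side holds only 5%, not > 50%.
So Noa does not control Quillon.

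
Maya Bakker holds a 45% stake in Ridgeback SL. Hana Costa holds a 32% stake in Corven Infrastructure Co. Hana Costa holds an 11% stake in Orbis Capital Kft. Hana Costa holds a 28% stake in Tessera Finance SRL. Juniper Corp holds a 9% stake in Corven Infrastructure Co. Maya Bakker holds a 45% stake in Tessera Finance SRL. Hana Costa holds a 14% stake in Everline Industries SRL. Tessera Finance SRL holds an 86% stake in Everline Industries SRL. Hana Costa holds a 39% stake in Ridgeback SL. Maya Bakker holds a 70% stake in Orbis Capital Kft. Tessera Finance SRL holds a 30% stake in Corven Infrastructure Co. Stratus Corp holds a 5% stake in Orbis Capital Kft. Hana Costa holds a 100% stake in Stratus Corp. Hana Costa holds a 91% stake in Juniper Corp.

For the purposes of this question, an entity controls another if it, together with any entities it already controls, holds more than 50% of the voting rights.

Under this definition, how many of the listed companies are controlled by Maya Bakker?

Maya holds 70% of Orbis, so Maya controls Orbis.
No other company's threshold is met.
Maya controls 1 company.

1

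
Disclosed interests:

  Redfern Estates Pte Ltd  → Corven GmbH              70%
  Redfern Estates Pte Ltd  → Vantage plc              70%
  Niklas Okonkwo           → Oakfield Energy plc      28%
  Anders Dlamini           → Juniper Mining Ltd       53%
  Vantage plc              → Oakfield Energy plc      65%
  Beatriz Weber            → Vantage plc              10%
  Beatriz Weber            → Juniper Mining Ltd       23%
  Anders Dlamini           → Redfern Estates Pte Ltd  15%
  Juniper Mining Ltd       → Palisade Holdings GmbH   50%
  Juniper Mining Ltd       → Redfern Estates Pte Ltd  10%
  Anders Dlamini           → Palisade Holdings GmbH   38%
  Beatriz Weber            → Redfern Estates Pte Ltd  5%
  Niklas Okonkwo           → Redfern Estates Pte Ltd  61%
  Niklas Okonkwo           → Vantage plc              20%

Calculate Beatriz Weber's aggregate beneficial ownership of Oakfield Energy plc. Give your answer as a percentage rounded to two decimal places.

Beatriz reaches Oakfield along 3 paths.
Via Vantage: 10% × 65% = 6.5%.
Via Juniper → Redfern → Vantage: 23% × 10% × 70% × 65% = 1.0465%.
Via Redfern → Vantage: 5% × 70% × 65% = 2.275%.
Total: 6.5% + 1.0465% + 2.275% = 9.8215%.
Rounded: 9.82%.

9.82%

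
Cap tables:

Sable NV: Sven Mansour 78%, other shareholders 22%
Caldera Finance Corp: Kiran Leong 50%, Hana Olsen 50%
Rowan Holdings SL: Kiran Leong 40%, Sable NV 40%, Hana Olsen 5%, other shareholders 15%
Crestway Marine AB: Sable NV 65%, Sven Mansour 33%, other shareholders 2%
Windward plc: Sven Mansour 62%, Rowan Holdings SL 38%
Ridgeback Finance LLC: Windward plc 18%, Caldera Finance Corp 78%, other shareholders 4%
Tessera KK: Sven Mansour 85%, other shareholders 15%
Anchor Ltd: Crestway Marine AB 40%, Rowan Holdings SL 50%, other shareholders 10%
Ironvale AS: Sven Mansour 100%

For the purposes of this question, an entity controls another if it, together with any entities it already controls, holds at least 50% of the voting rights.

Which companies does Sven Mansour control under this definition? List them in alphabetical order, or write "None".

Crestway Marine AB, Ironvale AS, Sable NV, Tessera KK, Windward plc

Sven holds 78% of Sable, so Sven controls Sable.
Sable and Sven together hold 65% + 33% = 98% of Crestway, so Sven controls Crestway.
Sven holds 62% of Windward, so Sven controls Windward.
Sven holds 85% of Tessera, so Sven controls Tessera.
Sven holds 100% of Ironvale, so Sven controls Ironvale.
No other company's threshold is met.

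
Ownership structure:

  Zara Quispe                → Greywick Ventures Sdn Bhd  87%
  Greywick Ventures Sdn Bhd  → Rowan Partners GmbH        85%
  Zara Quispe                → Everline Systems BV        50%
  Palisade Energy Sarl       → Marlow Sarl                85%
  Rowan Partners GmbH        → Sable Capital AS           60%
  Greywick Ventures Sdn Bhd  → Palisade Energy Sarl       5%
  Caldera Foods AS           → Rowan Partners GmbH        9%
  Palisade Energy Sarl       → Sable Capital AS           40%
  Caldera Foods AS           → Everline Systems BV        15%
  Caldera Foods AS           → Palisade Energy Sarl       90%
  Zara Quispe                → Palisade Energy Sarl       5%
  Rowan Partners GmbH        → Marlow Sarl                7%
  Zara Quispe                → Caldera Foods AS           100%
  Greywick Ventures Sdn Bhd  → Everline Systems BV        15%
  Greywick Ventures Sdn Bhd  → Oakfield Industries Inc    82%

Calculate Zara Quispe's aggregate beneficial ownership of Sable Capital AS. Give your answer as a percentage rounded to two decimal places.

89.51%

Zara reaches Sable along 5 paths.
Via Caldera → Rowan: 100% × 9% × 60% = 5.4%.
Via Greywick → Rowan: 87% × 85% × 60% = 44.37%.
Via Caldera → Palisade: 100% × 90% × 40% = 36%.
Via Greywick → Palisade: 87% × 5% × 40% = 1.74%.
Via Palisade: 5% × 40% = 2%.
Total: 5.4% + 44.37% + 36% + 1.74% + 2% = 89.51%.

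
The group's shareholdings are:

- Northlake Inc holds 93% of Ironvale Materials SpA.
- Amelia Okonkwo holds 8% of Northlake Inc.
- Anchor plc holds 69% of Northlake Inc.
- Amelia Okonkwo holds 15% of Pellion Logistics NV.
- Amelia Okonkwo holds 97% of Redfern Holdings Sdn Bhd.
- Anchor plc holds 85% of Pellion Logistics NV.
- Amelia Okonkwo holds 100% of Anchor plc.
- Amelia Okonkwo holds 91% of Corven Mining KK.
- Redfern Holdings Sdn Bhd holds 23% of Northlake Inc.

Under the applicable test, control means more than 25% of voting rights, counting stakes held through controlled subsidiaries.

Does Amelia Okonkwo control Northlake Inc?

Yes

Amelia holds 97% of Redfern, so Amelia controls Redfern.
Amelia holds 100% of Anchor, so Amelia controls Anchor.
Anchor and Redfern and Amelia together hold 69% + 23% + 8% = 100% of Northlake, so Amelia controls Northlake.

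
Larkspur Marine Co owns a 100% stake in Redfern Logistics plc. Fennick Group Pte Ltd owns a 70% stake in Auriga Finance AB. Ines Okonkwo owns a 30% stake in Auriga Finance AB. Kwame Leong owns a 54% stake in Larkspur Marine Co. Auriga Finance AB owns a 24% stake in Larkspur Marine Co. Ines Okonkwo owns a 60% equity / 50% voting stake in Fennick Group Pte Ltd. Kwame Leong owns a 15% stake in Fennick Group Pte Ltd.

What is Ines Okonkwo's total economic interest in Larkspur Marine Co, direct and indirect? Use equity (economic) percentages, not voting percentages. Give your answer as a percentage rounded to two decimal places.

Ines reaches Larkspur along 2 paths.
Via Auriga: 30% × 24% = 7.2%.
Via Fennick → Auriga: 60% × 70% × 24% = 10.08%.
Total: 7.2% + 10.08% = 17.28%.

17.28%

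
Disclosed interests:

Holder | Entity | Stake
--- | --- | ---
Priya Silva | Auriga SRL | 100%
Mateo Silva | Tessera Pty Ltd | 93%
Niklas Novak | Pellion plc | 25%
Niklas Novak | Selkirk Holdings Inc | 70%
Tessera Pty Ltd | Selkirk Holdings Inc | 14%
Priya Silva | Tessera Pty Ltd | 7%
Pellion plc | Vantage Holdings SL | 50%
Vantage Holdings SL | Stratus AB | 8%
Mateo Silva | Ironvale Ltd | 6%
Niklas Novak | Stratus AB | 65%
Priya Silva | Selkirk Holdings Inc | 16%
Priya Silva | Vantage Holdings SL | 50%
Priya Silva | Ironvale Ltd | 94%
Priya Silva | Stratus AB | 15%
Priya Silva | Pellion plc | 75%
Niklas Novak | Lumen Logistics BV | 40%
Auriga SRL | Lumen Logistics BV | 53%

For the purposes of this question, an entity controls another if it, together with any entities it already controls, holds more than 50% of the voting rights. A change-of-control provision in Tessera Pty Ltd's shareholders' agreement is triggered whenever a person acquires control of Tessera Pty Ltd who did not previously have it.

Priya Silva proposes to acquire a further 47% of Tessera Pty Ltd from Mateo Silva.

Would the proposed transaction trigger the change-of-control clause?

Yes

The purchase adds only to Priya's holdings (Mateo's stake shrinks), so Priya is the only person who could newly come to control Tessera.
Priya holds 75% of Pellion, so Priya controls Pellion.
Priya holds 94% of Ironvale, so Priya controls Ironvale.
Priya holds 100% of Auriga, so Priya controls Auriga.
Pellion and Priya together hold 50% + 50% = 100% of Vantage, so Priya controls Vantage.
Auriga holds 53% of Lumen, so Priya controls Lumen.
In Tessera, Priya's side holds only 7%, not > 50%.
So before the transaction, Priya does not control Tessera.
After the purchase, Priya's direct stake in Tessera rises to 7% + 47% = 54%, and Mateo's stake falls to 46%.
Priya holds 54% of Tessera, so Priya controls Tessera.
Priya did not control Tessera before and does after, so the clause is triggered.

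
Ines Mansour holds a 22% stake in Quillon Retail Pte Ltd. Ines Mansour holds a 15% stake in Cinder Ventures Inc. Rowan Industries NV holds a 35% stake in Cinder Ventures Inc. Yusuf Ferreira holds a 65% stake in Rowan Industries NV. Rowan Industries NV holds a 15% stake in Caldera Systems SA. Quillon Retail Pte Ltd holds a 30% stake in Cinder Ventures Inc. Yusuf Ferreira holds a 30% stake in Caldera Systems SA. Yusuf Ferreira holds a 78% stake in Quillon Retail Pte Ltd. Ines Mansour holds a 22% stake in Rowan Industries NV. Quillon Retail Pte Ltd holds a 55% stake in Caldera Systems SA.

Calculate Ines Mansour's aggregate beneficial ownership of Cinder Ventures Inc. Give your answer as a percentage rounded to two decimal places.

29.30%

Ines reaches Cinder along 3 paths.
Direct stake: 15% = 15%.
Via Quillon: 22% × 30% = 6.6%.
Via Rowan: 22% × 35% = 7.7%.
Total: 15% + 6.6% + 7.7% = 29.3%.
Rounded: 29.30%.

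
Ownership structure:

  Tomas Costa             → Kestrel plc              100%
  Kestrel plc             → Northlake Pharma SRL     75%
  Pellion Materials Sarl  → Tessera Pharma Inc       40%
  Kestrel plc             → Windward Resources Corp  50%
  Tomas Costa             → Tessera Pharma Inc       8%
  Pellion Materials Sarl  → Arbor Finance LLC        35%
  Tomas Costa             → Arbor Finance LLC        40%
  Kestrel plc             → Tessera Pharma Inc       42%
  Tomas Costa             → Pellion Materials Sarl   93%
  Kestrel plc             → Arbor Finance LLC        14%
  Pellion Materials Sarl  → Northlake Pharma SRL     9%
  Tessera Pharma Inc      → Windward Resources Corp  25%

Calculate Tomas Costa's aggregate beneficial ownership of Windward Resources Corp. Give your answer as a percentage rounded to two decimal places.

71.80%

Tomas reaches Windward along 4 paths.
Via Kestrel: 100% × 50% = 50%.
Via Pellion → Tessera: 93% × 40% × 25% = 9.3%.
Via Tessera: 8% × 25% = 2%.
Via Kestrel → Tessera: 100% × 42% × 25% = 10.5%.
Total: 50% + 9.3% + 2% + 10.5% = 71.8%.
Rounded: 71.80%.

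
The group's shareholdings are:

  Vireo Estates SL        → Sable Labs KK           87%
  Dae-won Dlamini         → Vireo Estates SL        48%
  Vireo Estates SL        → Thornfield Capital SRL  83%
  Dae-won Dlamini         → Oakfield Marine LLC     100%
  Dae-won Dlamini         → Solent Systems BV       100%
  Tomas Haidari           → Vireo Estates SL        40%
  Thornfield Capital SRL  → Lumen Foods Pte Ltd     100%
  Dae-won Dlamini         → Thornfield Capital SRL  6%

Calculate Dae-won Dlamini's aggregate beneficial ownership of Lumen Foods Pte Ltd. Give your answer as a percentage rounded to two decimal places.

45.84%

Dae-won reaches Lumen along 2 paths.
Via Thornfield: 6% × 100% = 6%.
Via Vireo → Thornfield: 48% × 83% × 100% = 39.84%.
Total: 6% + 39.84% = 45.84%.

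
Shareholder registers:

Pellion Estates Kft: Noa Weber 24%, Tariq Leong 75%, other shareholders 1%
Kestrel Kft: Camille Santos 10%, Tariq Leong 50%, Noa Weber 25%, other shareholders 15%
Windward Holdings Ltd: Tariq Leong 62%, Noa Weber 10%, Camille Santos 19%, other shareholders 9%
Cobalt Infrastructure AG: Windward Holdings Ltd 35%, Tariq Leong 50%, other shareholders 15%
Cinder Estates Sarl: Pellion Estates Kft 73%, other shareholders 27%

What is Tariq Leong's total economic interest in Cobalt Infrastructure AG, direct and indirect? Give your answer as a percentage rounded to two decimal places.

Tariq reaches Cobalt along 2 paths.
Via Windward: 62% × 35% = 21.7%.
Direct stake: 50% = 50%.
Total: 21.7% + 50% = 71.7%.
Rounded: 71.70%.

71.70%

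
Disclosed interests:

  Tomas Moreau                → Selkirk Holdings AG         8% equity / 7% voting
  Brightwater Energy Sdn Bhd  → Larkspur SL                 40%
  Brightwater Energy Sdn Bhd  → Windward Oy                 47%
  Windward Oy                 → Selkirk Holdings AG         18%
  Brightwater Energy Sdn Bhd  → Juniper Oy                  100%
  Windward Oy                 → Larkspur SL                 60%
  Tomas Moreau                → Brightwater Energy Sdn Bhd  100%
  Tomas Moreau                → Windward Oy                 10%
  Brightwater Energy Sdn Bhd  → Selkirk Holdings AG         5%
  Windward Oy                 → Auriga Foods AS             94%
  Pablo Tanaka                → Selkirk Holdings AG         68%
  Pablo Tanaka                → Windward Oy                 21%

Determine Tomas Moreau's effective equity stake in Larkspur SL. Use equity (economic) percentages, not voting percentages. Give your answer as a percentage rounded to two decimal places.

Tomas reaches Larkspur along 3 paths.
Via Brightwater → Windward: 100% × 47% × 60% = 28.2%.
Via Windward: 10% × 60% = 6%.
Via Brightwater: 100% × 40% = 40%.
Total: 28.2% + 6% + 40% = 74.2%.
Rounded: 74.20%.

74.20%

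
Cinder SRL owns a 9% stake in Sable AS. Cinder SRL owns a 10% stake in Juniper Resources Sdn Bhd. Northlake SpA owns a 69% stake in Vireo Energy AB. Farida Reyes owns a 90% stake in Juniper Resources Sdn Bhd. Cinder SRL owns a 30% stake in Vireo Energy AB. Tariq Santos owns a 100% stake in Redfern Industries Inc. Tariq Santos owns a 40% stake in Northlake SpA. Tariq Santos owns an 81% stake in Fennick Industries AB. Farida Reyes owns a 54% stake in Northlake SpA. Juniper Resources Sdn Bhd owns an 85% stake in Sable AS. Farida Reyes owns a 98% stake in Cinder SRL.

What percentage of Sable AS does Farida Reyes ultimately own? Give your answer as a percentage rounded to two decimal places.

Farida reaches Sable along 3 paths.
Via Cinder: 98% × 9% = 8.82%.
Via Cinder → Juniper: 98% × 10% × 85% = 8.33%.
Via Juniper: 90% × 85% = 76.5%.
Total: 8.82% + 8.33% + 76.5% = 93.65%.

93.65%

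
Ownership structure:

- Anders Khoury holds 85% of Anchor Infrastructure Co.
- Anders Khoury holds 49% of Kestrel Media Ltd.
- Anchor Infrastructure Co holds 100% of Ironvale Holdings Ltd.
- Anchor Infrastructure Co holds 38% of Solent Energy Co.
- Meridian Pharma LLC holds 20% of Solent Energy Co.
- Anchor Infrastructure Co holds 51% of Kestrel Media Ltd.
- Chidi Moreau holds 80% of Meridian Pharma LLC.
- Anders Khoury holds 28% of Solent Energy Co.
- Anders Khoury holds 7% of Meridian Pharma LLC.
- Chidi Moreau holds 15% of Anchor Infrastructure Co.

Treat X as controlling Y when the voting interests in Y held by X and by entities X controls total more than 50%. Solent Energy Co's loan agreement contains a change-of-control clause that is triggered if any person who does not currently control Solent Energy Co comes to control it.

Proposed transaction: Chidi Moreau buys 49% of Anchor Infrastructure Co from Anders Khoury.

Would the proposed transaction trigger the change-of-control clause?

Yes

The purchase adds only to Chidi's holdings (Anders's stake shrinks), so Chidi is the only person who could newly come to control Solent.
Chidi holds 80% of Meridian, so Chidi controls Meridian.
In Solent, Chidi's side holds only 20%, not > 50%.
So before the transaction, Chidi does not control Solent.
After the purchase, Chidi's direct stake in Anchor rises to 15% + 49% = 64%, and Anders's stake falls to 36%.
Chidi holds 64% of Anchor, so Chidi controls Anchor.
Anchor and Meridian together hold 38% + 20% = 58% of Solent, so Chidi controls Solent.
Chidi did not control Solent before and does after, so the clause is triggered.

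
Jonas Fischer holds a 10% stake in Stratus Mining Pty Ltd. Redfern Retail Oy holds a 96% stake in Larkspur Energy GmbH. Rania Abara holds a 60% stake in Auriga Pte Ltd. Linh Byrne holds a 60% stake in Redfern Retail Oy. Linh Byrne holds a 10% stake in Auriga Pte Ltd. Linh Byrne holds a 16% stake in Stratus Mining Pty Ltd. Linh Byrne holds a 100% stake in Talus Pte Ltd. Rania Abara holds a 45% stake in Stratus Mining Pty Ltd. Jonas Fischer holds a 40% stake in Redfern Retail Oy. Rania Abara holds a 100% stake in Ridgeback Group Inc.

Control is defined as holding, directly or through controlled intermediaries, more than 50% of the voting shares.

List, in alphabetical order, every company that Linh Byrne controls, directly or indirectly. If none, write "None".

Linh holds 100% of Talus, so Linh controls Talus.
Linh holds 60% of Redfern, so Linh controls Redfern.
Redfern holds 96% of Larkspur, so Linh controls Larkspur.
No other company's threshold is met.

Larkspur Energy GmbH, Redfern Retail Oy, Talus Pte Ltd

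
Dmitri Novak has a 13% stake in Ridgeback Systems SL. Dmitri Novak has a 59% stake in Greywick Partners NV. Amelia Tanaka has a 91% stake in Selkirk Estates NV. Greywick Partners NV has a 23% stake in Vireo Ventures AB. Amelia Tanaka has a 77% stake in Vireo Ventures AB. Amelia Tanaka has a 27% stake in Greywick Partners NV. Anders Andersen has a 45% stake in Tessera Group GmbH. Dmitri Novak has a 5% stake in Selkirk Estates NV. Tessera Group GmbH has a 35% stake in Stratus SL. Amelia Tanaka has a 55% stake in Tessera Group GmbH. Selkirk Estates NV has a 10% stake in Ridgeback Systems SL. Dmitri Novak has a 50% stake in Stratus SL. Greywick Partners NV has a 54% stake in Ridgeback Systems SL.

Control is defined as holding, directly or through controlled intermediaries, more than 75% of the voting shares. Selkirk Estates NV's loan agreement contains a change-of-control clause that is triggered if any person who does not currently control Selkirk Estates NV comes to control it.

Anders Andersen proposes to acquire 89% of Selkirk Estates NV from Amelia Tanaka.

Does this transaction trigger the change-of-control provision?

Yes

The purchase adds only to Anders's holdings (Amelia's stake shrinks), so Anders is the only person who could newly come to control Selkirk.
Anders's largest direct stake is 45% in Tessera, which does not meet the threshold, so Anders controls no company.
Neither Anders nor any entity Anders controls holds any voting interest in Selkirk.
So before the transaction, Anders does not control Selkirk.
After the purchase, Anders holds 89% of Selkirk directly, and Amelia's stake falls to 2%.
Anders holds 89% of Selkirk, so Anders controls Selkirk.
Anders did not control Selkirk before and does after, so the clause is triggered.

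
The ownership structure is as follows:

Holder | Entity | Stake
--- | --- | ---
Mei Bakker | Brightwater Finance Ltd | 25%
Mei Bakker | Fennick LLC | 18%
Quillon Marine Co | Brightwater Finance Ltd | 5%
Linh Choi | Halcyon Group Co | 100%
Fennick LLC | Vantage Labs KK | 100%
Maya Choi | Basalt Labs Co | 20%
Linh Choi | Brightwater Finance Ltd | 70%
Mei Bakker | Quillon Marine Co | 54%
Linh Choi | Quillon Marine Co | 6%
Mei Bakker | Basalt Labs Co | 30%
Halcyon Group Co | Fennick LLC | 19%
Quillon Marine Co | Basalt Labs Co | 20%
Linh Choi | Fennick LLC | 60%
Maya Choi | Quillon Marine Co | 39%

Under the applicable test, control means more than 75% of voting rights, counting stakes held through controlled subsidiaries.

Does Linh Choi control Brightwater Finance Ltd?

Linh holds 100% of Halcyon, so Linh controls Halcyon.
Halcyon and Linh together hold 19% + 60% = 79% of Fennick, so Linh controls Fennick.
Fennick holds 100% of Vantage, so Linh controls Vantage.
In Brightwater, Linh's side holds only 70%, not > 75%.
So Linh does not control Brightwater.

No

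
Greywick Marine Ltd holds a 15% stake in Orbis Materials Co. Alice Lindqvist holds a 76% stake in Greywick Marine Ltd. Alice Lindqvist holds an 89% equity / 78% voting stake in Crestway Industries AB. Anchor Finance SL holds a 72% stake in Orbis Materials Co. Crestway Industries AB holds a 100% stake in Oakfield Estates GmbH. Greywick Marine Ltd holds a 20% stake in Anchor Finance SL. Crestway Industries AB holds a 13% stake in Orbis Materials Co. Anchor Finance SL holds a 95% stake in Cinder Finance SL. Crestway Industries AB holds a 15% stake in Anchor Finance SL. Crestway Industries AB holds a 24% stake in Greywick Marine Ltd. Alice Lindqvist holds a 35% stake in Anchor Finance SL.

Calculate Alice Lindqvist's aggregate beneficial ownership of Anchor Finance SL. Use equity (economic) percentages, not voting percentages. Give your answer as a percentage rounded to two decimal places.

67.82%

Alice reaches Anchor along 4 paths.
Direct stake: 35% = 35%.
Via Crestway: 89% × 15% = 13.35%.
Via Crestway → Greywick: 89% × 24% × 20% = 4.272%.
Via Greywick: 76% × 20% = 15.2%.
Total: 35% + 13.35% + 4.272% + 15.2% = 67.822%.
Rounded: 67.82%.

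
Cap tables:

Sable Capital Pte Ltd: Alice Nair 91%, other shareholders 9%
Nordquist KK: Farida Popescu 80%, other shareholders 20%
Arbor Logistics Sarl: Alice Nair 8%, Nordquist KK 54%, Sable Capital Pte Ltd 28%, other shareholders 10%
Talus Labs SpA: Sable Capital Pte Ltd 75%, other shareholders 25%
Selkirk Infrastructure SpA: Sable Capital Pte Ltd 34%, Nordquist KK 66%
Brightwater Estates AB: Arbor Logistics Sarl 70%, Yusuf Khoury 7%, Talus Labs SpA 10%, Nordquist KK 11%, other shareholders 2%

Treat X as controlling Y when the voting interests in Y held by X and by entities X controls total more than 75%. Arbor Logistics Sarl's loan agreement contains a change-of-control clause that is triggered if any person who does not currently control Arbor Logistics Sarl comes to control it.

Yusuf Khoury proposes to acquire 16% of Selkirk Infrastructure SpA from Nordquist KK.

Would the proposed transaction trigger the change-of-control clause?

The purchase adds only to Yusuf's holdings (Nordquist's stake shrinks), so Yusuf is the only person who could newly come to control Arbor.
Yusuf's largest direct stake is 7% in Brightwater, which does not meet the threshold, so Yusuf controls no company.
Neither Yusuf nor any entity Yusuf controls holds any voting interest in Arbor.
So before the transaction, Yusuf does not control Arbor.
After the purchase, Yusuf holds 16% of Selkirk directly, and Nordquist's stake falls to 50%.
Yusuf's side now holds 16% of Selkirk, not > 75%, so Yusuf still does not control Selkirk.
After the transaction, neither Yusuf nor any entity Yusuf controls holds a voting interest in Arbor, so Yusuf still does not control it.
No new person acquires control, so the clause is not triggered.

No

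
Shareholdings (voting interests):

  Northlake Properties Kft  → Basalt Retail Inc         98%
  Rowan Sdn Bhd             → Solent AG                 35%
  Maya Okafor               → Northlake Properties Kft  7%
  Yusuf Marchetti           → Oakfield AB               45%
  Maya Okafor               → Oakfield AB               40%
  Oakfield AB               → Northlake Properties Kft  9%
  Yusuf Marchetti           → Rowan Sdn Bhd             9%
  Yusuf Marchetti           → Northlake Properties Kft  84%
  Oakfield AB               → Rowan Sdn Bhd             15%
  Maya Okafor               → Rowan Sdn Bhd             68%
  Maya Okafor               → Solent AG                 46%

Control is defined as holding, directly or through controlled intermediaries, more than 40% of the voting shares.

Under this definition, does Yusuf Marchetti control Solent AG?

Yusuf holds 45% of Oakfield, so Yusuf controls Oakfield.
Oakfield and Yusuf together hold 9% + 84% = 93% of Northlake, so Yusuf controls Northlake.
Northlake holds 98% of Basalt, so Yusuf controls Basalt.
Neither Yusuf nor any entity Yusuf controls holds any voting interest in Solent.
So Yusuf does not control Solent.

No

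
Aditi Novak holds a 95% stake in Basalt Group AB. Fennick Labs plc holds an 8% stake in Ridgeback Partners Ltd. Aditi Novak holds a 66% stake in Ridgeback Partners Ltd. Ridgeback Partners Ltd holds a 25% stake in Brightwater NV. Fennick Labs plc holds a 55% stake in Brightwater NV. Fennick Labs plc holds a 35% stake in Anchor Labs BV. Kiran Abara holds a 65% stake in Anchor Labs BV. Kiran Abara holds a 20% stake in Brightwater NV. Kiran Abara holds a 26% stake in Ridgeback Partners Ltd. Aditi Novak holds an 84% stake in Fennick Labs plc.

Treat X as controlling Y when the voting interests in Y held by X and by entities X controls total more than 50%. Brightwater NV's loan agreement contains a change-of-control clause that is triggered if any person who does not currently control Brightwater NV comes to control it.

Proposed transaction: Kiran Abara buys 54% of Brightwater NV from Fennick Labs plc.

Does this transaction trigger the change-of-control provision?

The purchase adds only to Kiran's holdings (Fennick's stake shrinks), so Kiran is the only person who could newly come to control Brightwater.
Kiran holds 65% of Anchor, so Kiran controls Anchor.
In Brightwater, Kiran's side holds only 20%, not > 50%.
So before the transaction, Kiran does not control Brightwater.
After the purchase, Kiran's direct stake in Brightwater rises to 20% + 54% = 74%, and Fennick's stake falls to 1%.
Kiran holds 74% of Brightwater, so Kiran controls Brightwater.
Kiran did not control Brightwater before and does after, so the clause is triggered.

Yes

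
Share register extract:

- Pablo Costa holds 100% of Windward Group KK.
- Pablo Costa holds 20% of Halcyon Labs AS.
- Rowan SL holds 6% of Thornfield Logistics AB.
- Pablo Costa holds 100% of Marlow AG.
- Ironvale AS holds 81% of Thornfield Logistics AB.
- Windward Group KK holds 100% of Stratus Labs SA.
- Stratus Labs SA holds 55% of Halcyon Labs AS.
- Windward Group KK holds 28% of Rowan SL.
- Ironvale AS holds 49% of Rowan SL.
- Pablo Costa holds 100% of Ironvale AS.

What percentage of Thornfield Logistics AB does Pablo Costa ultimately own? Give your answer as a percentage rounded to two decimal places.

Pablo reaches Thornfield along 3 paths.
Via Ironvale: 100% × 81% = 81%.
Via Windward → Rowan: 100% × 28% × 6% = 1.68%.
Via Ironvale → Rowan: 100% × 49% × 6% = 2.94%.
Total: 81% + 1.68% + 2.94% = 85.62%.

85.62%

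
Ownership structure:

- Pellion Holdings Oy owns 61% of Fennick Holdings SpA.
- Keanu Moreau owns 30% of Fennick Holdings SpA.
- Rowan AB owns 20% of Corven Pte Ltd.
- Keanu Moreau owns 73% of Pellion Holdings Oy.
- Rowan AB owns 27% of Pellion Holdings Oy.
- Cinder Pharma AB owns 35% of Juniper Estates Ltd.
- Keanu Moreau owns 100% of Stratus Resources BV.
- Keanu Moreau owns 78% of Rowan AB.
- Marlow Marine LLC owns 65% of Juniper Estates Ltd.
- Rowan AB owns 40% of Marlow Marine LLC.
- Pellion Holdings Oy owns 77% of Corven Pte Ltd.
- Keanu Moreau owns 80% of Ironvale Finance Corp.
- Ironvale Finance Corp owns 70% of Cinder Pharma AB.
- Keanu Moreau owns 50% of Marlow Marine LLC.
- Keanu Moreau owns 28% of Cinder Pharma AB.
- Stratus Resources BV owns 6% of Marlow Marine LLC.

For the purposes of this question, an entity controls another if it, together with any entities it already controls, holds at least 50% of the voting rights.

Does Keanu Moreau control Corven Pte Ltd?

Keanu holds 78% of Rowan, so Keanu controls Rowan.
Keanu and Rowan together hold 73% + 27% = 100% of Pellion, so Keanu controls Pellion.
Pellion and Rowan together hold 77% + 20% = 97% of Corven, so Keanu controls Corven.

Yes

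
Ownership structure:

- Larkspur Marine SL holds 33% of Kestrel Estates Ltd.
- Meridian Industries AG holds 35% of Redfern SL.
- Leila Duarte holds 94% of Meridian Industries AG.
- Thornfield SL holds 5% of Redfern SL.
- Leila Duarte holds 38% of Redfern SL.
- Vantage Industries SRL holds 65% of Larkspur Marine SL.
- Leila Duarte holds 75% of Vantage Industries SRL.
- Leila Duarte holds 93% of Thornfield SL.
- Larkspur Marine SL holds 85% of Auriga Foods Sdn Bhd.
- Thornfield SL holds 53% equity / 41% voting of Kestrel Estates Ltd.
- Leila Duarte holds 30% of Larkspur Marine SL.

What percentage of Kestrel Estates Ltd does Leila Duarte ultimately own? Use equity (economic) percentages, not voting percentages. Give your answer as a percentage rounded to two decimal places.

Leila reaches Kestrel along 3 paths.
Via Thornfield: 93% × 53% = 49.29%.
Via Vantage → Larkspur: 75% × 65% × 33% = 16.0875%.
Via Larkspur: 30% × 33% = 9.9%.
Total: 49.29% + 16.0875% + 9.9% = 75.2775%.
Rounded: 75.28%.

75.28%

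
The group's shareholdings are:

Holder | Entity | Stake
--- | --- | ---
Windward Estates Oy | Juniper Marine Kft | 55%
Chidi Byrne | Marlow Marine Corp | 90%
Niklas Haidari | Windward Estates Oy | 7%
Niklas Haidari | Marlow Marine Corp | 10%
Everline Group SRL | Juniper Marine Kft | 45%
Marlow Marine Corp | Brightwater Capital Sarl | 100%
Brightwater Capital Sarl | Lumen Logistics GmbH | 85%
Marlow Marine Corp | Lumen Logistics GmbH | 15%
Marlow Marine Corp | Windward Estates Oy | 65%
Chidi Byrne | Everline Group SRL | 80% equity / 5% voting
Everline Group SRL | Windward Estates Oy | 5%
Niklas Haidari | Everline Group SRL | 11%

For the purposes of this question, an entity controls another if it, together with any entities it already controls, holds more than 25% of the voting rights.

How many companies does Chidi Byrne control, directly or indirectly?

Chidi holds 90% of Marlow, so Chidi controls Marlow.
Marlow holds 100% of Brightwater, so Chidi controls Brightwater.
Marlow holds 65% of Windward, so Chidi controls Windward.
Windward holds 55% of Juniper, so Chidi controls Juniper.
Brightwater and Marlow together hold 85% + 15% = 100% of Lumen, so Chidi controls Lumen.
No other company's threshold is met.
Chidi controls 5 companies.

5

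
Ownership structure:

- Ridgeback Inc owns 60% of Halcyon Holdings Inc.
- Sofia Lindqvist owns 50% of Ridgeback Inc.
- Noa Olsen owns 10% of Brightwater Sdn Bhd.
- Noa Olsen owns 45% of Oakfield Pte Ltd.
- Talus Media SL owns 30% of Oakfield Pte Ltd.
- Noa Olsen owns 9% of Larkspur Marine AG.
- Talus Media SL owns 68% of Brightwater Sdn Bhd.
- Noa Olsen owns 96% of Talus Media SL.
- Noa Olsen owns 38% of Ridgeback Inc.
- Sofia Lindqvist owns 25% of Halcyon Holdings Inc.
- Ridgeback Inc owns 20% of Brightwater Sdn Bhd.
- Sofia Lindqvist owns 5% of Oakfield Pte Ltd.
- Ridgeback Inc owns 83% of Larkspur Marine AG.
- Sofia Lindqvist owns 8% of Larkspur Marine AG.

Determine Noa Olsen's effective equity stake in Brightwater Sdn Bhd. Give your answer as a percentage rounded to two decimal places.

82.88%

Noa reaches Brightwater along 3 paths.
Direct stake: 10% = 10%.
Via Ridgeback: 38% × 20% = 7.6%.
Via Talus: 96% × 68% = 65.28%.
Total: 10% + 7.6% + 65.28% = 82.88%.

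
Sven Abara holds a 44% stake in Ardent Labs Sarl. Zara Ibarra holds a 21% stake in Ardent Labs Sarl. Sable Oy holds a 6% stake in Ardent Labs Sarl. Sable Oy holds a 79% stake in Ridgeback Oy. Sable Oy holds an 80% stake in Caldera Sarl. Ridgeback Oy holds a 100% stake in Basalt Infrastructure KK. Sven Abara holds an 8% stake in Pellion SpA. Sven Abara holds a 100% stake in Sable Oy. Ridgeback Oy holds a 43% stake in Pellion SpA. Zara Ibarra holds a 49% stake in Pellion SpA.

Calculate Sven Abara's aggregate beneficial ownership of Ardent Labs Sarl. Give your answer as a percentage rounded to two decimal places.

Sven reaches Ardent along 2 paths.
Via Sable: 100% × 6% = 6%.
Direct stake: 44% = 44%.
Total: 6% + 44% = 50%.
Rounded: 50.00%.

50.00%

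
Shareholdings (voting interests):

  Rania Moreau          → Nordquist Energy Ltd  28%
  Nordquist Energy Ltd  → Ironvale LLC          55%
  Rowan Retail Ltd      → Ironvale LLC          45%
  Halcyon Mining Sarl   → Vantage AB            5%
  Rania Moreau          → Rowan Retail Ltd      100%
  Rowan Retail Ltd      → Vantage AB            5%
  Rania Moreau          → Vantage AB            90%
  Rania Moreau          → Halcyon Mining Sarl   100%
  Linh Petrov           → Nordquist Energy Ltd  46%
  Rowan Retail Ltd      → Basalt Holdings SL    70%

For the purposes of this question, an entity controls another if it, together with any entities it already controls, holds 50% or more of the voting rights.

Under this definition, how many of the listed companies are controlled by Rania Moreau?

Rania holds 100% of Halcyon, so Rania controls Halcyon.
Rania holds 100% of Rowan, so Rania controls Rowan.
Rowan and Halcyon and Rania together hold 5% + 5% + 90% = 100% of Vantage, so Rania controls Vantage.
Rowan holds 70% of Basalt, so Rania controls Basalt.
No other company's threshold is met.
Rania controls 4 companies.

4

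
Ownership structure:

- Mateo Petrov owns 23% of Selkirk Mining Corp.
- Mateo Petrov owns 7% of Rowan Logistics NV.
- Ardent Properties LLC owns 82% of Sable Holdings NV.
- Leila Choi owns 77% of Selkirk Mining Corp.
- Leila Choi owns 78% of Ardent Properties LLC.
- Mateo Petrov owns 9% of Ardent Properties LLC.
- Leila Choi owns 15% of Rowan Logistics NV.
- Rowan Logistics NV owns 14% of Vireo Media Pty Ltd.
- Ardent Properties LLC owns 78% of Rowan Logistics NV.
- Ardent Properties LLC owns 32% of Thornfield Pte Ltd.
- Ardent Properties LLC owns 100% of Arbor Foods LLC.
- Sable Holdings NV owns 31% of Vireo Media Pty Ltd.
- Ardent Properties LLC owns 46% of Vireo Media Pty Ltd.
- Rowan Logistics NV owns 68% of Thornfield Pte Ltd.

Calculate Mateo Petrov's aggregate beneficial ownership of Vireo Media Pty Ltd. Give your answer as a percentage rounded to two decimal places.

8.39%

Mateo reaches Vireo along 4 paths.
Via Ardent → Sable: 9% × 82% × 31% = 2.2878%.
Via Ardent: 9% × 46% = 4.14%.
Via Rowan: 7% × 14% = 0.98%.
Via Ardent → Rowan: 9% × 78% × 14% = 0.9828%.
Total: 2.2878% + 4.14% + 0.98% + 0.9828% = 8.3906%.
Rounded: 8.39%.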